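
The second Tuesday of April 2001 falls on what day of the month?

April 1, 2001 is a Sunday, so the first Tuesday is the 3rd.
The second Tuesday is 3 + 7 = 10.

10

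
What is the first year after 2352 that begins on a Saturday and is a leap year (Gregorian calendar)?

2372

Jan 1 advances by 2 weekdays after a leap year and by 1 after a common year.
2352: Jan 1 is Tuesday (leap).
2353: Thursday
2354: Friday
2355: Saturday
2356: Sunday (leap)
2357: Tuesday
2358: Wednesday
2359: Thursday
2360: Friday (leap)
2361: Sunday
2362: Monday
2363: Tuesday
2364: Wednesday (leap)
2365: Friday
2366: Saturday
2367: Sunday
2368: Monday (leap)
2369: Wednesday
2370: Thursday
2371: Friday
2372: Saturday (leap)
2372 begins on a Saturday and is a leap year.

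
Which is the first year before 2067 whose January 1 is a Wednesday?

Jan 1 advances by 2 weekdays after a leap year and by 1 after a common year.
2067: Jan 1 is Saturday.
2066: Friday
2065: Thursday
2064: Tuesday (leap)
2063: Monday
2062: Sunday
2061: Saturday
2060: Thursday (leap)
2059: Wednesday
2059 begins on a Wednesday

2059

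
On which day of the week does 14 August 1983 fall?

Sunday

January 1, 1983 is a Saturday.
August 14 is day 226 of the year, i.e. 225 days after Jan 1.
225 mod 7 = 1, so advance 1 weekday from Saturday: Sunday.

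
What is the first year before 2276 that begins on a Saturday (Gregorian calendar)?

Jan 1 advances by 2 weekdays after a leap year and by 1 after a common year.
2276: Jan 1 is Saturday (leap).
2275: Friday
2274: Thursday
2273: Wednesday
2272: Monday (leap)
2271: Sunday
2270: Saturday
2270 begins on a Saturday

2270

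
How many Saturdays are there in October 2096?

4

October 2096 has 31 days and begins on Monday.
The first Saturday is October 6.
Saturdays fall on 6, 13, 20, 27 — that's 4.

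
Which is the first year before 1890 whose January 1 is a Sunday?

1888

Jan 1 advances by 2 weekdays after a leap year and by 1 after a common year.
1890: Jan 1 is Wednesday.
1889: Tuesday
1888: Sunday (leap)
1888 begins on a Sunday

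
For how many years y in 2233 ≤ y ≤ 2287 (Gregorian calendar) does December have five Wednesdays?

December has 31 days; it has five Wednesdays when Wednesday falls among the first (month-length − 28) days — i.e. when December 1 is one of Wednesday/Tuesday/Monday.
December 1 by year: 2233:Sun 2234:Mon✓ 2235:Tue✓ 2236:Thu 2237:Fri 2238:Sat 2239:Sun 2240:Tue✓ 2241:Wed✓ 2242:Thu 2243:Fri 2244:Sun 2245:Mon✓ 2246:Tue✓ 2247:Wed✓ …(25 more)… 2273:Mon✓ 2274:Tue✓ 2275:Wed✓ 2276:Fri 2277:Sat 2278:Sun 2279:Mon✓ 2280:Wed✓ 2281:Thu 2282:Fri 2283:Sat 2284:Mon✓ 2285:Tue✓ 2286:Wed✓ 2287:Thu
Years with five Wednesdays: 2234, 2235, 2240, 2241, 2245, 2246, 2247, 2251, 2252, 2256, 2257, 2258, 2262, 2263, 2268, 2269, 2273, 2274, 2275, 2279, 2280, 2284, 2285, 2286 → 24.

24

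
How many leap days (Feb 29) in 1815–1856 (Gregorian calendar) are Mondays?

1

Leap years in 1815–1856: 11 of them.
Feb 29 weekday advances by 5 (mod 7) from one leap year to the next four years later (or differs when a century non-leap intervenes).
Leap-day weekdays: 1816:Thu 1820:Tue 1824:Sun 1828:Fri 1832:Wed 1836:Mon✓ 1840:Sat 1844:Thu 1848:Tue 1852:Sun 1856:Fri
Monday: 1836 → 1.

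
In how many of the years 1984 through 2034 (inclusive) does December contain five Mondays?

December has 31 days; it has five Mondays when Monday falls among the first (month-length − 28) days — i.e. when December 1 is one of Monday/Sunday/Saturday.
December 1 by year: 1984:Sat✓ 1985:Sun✓ 1986:Mon✓ 1987:Tue 1988:Thu 1989:Fri 1990:Sat✓ 1991:Sun✓ 1992:Tue 1993:Wed 1994:Thu 1995:Fri 1996:Sun✓ 1997:Mon✓ 1998:Tue …(21 more)… 2020:Tue 2021:Wed 2022:Thu 2023:Fri 2024:Sun✓ 2025:Mon✓ 2026:Tue 2027:Wed 2028:Fri 2029:Sat✓ 2030:Sun✓ 2031:Mon✓ 2032:Wed 2033:Thu 2034:Fri
Years with five Mondays: 1984, 1985, 1986, 1990, 1991, 1996, 1997, 2001, 2002, 2003, 2007, 2008, 2012, 2013, 2014, 2018, 2019, 2024, 2025, 2029, 2030, 2031 → 22.

22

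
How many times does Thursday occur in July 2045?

July 2045 has 31 days and begins on Saturday.
The first Thursday is July 6.
Thursdays fall on 6, 13, 20, 27 — that's 4.

4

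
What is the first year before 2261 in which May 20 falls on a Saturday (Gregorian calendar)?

From one year to the next, a fixed date's weekday advances by 1, or by 2 when a Feb 29 lies between the two dates.
2261: May 20 is Monday.
2260: Sunday (−1)
2259: Friday (−2)
2258: Thursday (−1)
2257: Wednesday (−1)
2256: Tuesday (−1)
2255: Sunday (−2)
2254: Saturday (−1)
May 20 falls on a Saturday in 2254.

2254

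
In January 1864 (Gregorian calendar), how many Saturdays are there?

January 1864 has 31 days and begins on Friday.
The first Saturday is January 2.
Saturdays fall on 2, 9, 16, 23, 30 — that's 5.

5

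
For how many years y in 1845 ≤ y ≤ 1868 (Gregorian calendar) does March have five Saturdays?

11

March has 31 days; it has five Saturdays when Saturday falls among the first (month-length − 28) days — i.e. when March 1 is one of Saturday/Friday/Thursday.
March 1 by year: 1845:Sat✓ 1846:Sun 1847:Mon 1848:Wed 1849:Thu✓ 1850:Fri✓ 1851:Sat✓ 1852:Mon 1853:Tue 1854:Wed 1855:Thu✓ 1856:Sat✓ 1857:Sun 1858:Mon 1859:Tue 1860:Thu✓ 1861:Fri✓ 1862:Sat✓ 1863:Sun 1864:Tue 1865:Wed 1866:Thu✓ 1867:Fri✓ 1868:Sun
Years with five Saturdays: 1845, 1849, 1850, 1851, 1855, 1856, 1860, 1861, 1862, 1866, 1867 → 11.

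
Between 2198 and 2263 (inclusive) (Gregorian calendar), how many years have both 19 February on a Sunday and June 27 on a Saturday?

Check each year's weekday for 19 February and June 27:
  2198: Mon/Wed  2199: Tue/Thu  2200: Wed/Fri  2201: Thu/Sat  2202: Fri/Sun  2203: Sat/Mon  2204: Sun/Wed  2205: Tue/Thu  2206: Wed/Fri  2207: Thu/Sat  2208: Fri/Mon  2209: Sun/Tue  2210: Mon/Wed  2211: Tue/Thu  …(38 more)…  2250: Tue/Thu  2251: Wed/Fri  2252: Thu/Sun  2253: Sat/Mon  2254: Sun/Tue  2255: Mon/Wed  2256: Tue/Fri  2257: Thu/Sat  2258: Fri/Sun  2259: Sat/Mon  2260: Sun/Wed  2261: Tue/Thu  2262: Wed/Fri  2263: Thu/Sat
Both conditions hold in: no year — 0.

0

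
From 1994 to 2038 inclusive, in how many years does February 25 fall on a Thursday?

6

Track February 25's weekday year by year (advancing +1, or +2 across a Feb 29):
  1994: Fri  1995: Sat (+1)  1996: Sun (+1)  1997: Tue (+2)  1998: Wed (+1)
  1999: Thu (+1) ✓  2000: Fri (+1)  2001: Sun (+2)  2002: Mon (+1)  2003: Tue (+1)
  2004: Wed (+1)  2005: Fri (+2)  2006: Sat (+1)  2007: Sun (+1)  … (17 more years) …
  2025: Tue (+2)  2026: Wed (+1)  2027: Thu (+1) ✓  2028: Fri (+1)  2029: Sun (+2)
  2030: Mon (+1)  2031: Tue (+1)  2032: Wed (+1)  2033: Fri (+2)  2034: Sat (+1)
  2035: Sun (+1)  2036: Mon (+1)  2037: Wed (+2)  2038: Thu (+1) ✓
Thursday years: 1999, 2010, 2016, 2021, 2027, 2038 — 6 in total.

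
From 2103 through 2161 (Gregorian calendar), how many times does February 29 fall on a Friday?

3

Leap years in 2103–2161: 15 of them.
Feb 29 weekday advances by 5 (mod 7) from one leap year to the next four years later (or differs when a century non-leap intervenes).
Leap-day weekdays: 2104:Fri✓ 2108:Wed 2112:Mon 2116:Sat 2120:Thu 2124:Tue 2128:Sun 2132:Fri✓ 2136:Wed 2140:Mon 2144:Sat 2148:Thu 2152:Tue 2156:Sun 2160:Fri✓
Friday: 2104, 2132, 2160 → 3.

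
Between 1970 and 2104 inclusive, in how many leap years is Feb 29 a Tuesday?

5

Leap years in 1970–2104: 33 of them.
Feb 29 weekday advances by 5 (mod 7) from one leap year to the next four years later (or differs when a century non-leap intervenes).
Leap-day weekdays: 1972:Tue✓ 1976:Sun 1980:Fri 1984:Wed 1988:Mon 1992:Sat 1996:Thu 2000:Tue✓ 2004:Sun 2008:Fri 2012:Wed 2016:Mon 2020:Sat …(7 more)… 2052:Thu 2056:Tue✓ 2060:Sun 2064:Fri 2068:Wed 2072:Mon 2076:Sat 2080:Thu 2084:Tue✓ 2088:Sun 2092:Fri 2096:Wed 2104:Fri
Tuesday: 1972, 2000, 2028, 2056, 2084 → 5.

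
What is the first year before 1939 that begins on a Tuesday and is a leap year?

1924

Jan 1 advances by 2 weekdays after a leap year and by 1 after a common year.
1939: Jan 1 is Sunday.
1938: Saturday
1937: Friday
1936: Wednesday (leap)
1935: Tuesday
1934: Monday
1933: Sunday
1932: Friday (leap)
1931: Thursday
1930: Wednesday
1929: Tuesday
1928: Sunday (leap)
1927: Saturday
1926: Friday
1925: Thursday
1924: Tuesday (leap)
1924 begins on a Tuesday and is a leap year.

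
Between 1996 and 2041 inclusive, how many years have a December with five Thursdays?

19

December has 31 days; it has five Thursdays when Thursday falls among the first (month-length − 28) days — i.e. when December 1 is one of Thursday/Wednesday/Tuesday.
December 1 by year: 1996:Sun 1997:Mon 1998:Tue✓ 1999:Wed✓ 2000:Fri 2001:Sat 2002:Sun 2003:Mon 2004:Wed✓ 2005:Thu✓ 2006:Fri 2007:Sat 2008:Mon 2009:Tue✓ 2010:Wed✓ …(16 more)… 2027:Wed✓ 2028:Fri 2029:Sat 2030:Sun 2031:Mon 2032:Wed✓ 2033:Thu✓ 2034:Fri 2035:Sat 2036:Mon 2037:Tue✓ 2038:Wed✓ 2039:Thu✓ 2040:Sat 2041:Sun
Years with five Thursdays: 1998, 1999, 2004, 2005, 2009, 2010, 2011, 2015, 2016, 2020, 2021, 2022, 2026, 2027, 2032, 2033, 2037, 2038, 2039 → 19.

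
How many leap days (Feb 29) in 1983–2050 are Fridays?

Leap years in 1983–2050: 17 of them.
Feb 29 weekday advances by 5 (mod 7) from one leap year to the next four years later (or differs when a century non-leap intervenes).
Leap-day weekdays: 1984:Wed 1988:Mon 1992:Sat 1996:Thu 2000:Tue 2004:Sun 2008:Fri✓ 2012:Wed 2016:Mon 2020:Sat 2024:Thu 2028:Tue 2032:Sun 2036:Fri✓ 2040:Wed 2044:Mon 2048:Sat
Friday: 2008, 2036 → 2.

2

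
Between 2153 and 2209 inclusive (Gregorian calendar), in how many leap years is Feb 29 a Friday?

Leap years in 2153–2209: 13 of them.
Feb 29 weekday advances by 5 (mod 7) from one leap year to the next four years later (or differs when a century non-leap intervenes).
Leap-day weekdays: 2156:Sun 2160:Fri✓ 2164:Wed 2168:Mon 2172:Sat 2176:Thu 2180:Tue 2184:Sun 2188:Fri✓ 2192:Wed 2196:Mon 2204:Wed 2208:Mon
Friday: 2160, 2188 → 2.

2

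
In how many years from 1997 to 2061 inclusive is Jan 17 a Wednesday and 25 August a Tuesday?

Check each year's weekday for Jan 17 and 25 August:
  1997: Fri/Mon  1998: Sat/Tue  1999: Sun/Wed  2000: Mon/Fri  2001: Wed/Sat  2002: Thu/Sun  2003: Fri/Mon  2004: Sat/Wed  2005: Mon/Thu  2006: Tue/Fri  2007: Wed/Sat  2008: Thu/Mon  2009: Sat/Tue  2010: Sun/Wed  …(37 more)…  2048: Fri/Tue  2049: Sun/Wed  2050: Mon/Thu  2051: Tue/Fri  2052: Wed/Sun  2053: Fri/Mon  2054: Sat/Tue  2055: Sun/Wed  2056: Mon/Fri  2057: Wed/Sat  2058: Thu/Sun  2059: Fri/Mon  2060: Sat/Wed  2061: Mon/Thu
Both conditions hold in: no year — 0.

0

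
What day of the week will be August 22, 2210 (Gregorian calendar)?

Wednesday

January 1, 2210 is a Monday.
August 22 is day 234 of the year, i.e. 233 days after Jan 1.
233 mod 7 = 2, so advance 2 weekdays from Monday: Wednesday.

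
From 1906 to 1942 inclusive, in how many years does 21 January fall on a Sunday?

Track 21 January's weekday year by year (advancing +1, or +2 across a Feb 29):
  1906: Sun ✓  1907: Mon (+1)  1908: Tue (+1)  1909: Thu (+2)  1910: Fri (+1)
  1911: Sat (+1)  1912: Sun (+1) ✓  1913: Tue (+2)  1914: Wed (+1)  1915: Thu (+1)
  1916: Fri (+1)  1917: Sun (+2) ✓  1918: Mon (+1)  1919: Tue (+1)  … (9 more years) …
  1929: Mon (+2)  1930: Tue (+1)  1931: Wed (+1)  1932: Thu (+1)  1933: Sat (+2)
  1934: Sun (+1) ✓  1935: Mon (+1)  1936: Tue (+1)  1937: Thu (+2)  1938: Fri (+1)
  1939: Sat (+1)  1940: Sun (+1) ✓  1941: Tue (+2)  1942: Wed (+1)
Sunday years: 1906, 1912, 1917, 1923, 1934, 1940 — 6 in total.

6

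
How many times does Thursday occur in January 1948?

January 1948 has 31 days and begins on Thursday.
The first Thursday is January 1.
Thursdays fall on 1, 8, 15, 22, 29 — that's 5.

5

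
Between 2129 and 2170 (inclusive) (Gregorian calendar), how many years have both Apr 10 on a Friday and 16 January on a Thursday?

Check each year's weekday for Apr 10 and 16 January:
  2129: Sun/Sun  2130: Mon/Mon  2131: Tue/Tue  2132: Thu/Wed  2133: Fri/Fri  2134: Sat/Sat  2135: Sun/Sun  2136: Tue/Mon  2137: Wed/Wed  2138: Thu/Thu  2139: Fri/Fri  2140: Sun/Sat  2141: Mon/Mon  2142: Tue/Tue  …(14 more)…  2157: Sun/Sun  2158: Mon/Mon  2159: Tue/Tue  2160: Thu/Wed  2161: Fri/Fri  2162: Sat/Sat  2163: Sun/Sun  2164: Tue/Mon  2165: Wed/Wed  2166: Thu/Thu  2167: Fri/Fri  2168: Sun/Sat  2169: Mon/Mon  2170: Tue/Tue
Both conditions hold in: 2144 — 1.

1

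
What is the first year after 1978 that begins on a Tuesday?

Jan 1 advances by 2 weekdays after a leap year and by 1 after a common year.
1978: Jan 1 is Sunday.
1979: Monday
1980: Tuesday (leap)
1980 begins on a Tuesday

1980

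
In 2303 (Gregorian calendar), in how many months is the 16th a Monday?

Check the 16th of each month of 2303: Jan 16: Fri, Feb 16: Mon, Mar 16: Mon, Apr 16: Thu, May 16: Sat, Jun 16: Tue, Jul 16: Thu, Aug 16: Sun, Sep 16: Wed, Oct 16: Fri, Nov 16: Mon, Dec 16: Wed.
Monday occurs in February, March, November — 3 months.

3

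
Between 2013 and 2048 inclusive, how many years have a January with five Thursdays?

January has 31 days; it has five Thursdays when Thursday falls among the first (month-length − 28) days — i.e. when January 1 is one of Thursday/Wednesday/Tuesday.
January 1 by year: 2013:Tue✓ 2014:Wed✓ 2015:Thu✓ 2016:Fri 2017:Sun 2018:Mon 2019:Tue✓ 2020:Wed✓ 2021:Fri 2022:Sat 2023:Sun 2024:Mon 2025:Wed✓ 2026:Thu✓ 2027:Fri …(6 more)… 2034:Sun 2035:Mon 2036:Tue✓ 2037:Thu✓ 2038:Fri 2039:Sat 2040:Sun 2041:Tue✓ 2042:Wed✓ 2043:Thu✓ 2044:Fri 2045:Sun 2046:Mon 2047:Tue✓ 2048:Wed✓
Years with five Thursdays: 2013, 2014, 2015, 2019, 2020, 2025, 2026, 2030, 2031, 2032, 2036, 2037, 2041, 2042, 2043, 2047, 2048 → 17.

17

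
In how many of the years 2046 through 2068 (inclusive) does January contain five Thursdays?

January has 31 days; it has five Thursdays when Thursday falls among the first (month-length − 28) days — i.e. when January 1 is one of Thursday/Wednesday/Tuesday.
January 1 by year: 2046:Mon 2047:Tue✓ 2048:Wed✓ 2049:Fri 2050:Sat 2051:Sun 2052:Mon 2053:Wed✓ 2054:Thu✓ 2055:Fri 2056:Sat 2057:Mon 2058:Tue✓ 2059:Wed✓ 2060:Thu✓ 2061:Sat 2062:Sun 2063:Mon 2064:Tue✓ 2065:Thu✓ 2066:Fri 2067:Sat 2068:Sun
Years with five Thursdays: 2047, 2048, 2053, 2054, 2058, 2059, 2060, 2064, 2065 → 9.

9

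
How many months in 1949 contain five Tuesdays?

4

A month of length L has five Tuesdays iff its first Tuesday is on day ≤ L−28 (so day 1–3 in a 31-day month, 1–2 in a 30-day month, day 1 in a leap February).
Checking each month of 1949: Jan starts Sat (31d); Feb starts Tue (28d); Mar starts Tue (31d) ✓; Apr starts Fri (30d); May starts Sun (31d) ✓; Jun starts Wed (30d); Jul starts Fri (31d); Aug starts Mon (31d) ✓; Sep starts Thu (30d); Oct starts Sat (31d); Nov starts Tue (30d) ✓; Dec starts Thu (31d).
Five-Tuesday months: March, May, August, November → 4.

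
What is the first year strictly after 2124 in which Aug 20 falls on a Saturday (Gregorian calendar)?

From one year to the next, a fixed date's weekday advances by 1, or by 2 when a Feb 29 lies between the two dates.
2124: August 20 is Sunday.
2125: Monday (+1)
2126: Tuesday (+1)
2127: Wednesday (+1)
2128: Friday (+2)
2129: Saturday (+1)
Aug 20 falls on a Saturday in 2129.

2129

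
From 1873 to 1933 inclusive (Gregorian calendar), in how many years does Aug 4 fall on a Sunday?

8

Track Aug 4's weekday year by year (advancing +1, or +2 across a Feb 29):
  1873: Mon  1874: Tue (+1)  1875: Wed (+1)  1876: Fri (+2)  1877: Sat (+1)
  1878: Sun (+1) ✓  1879: Mon (+1)  1880: Wed (+2)  1881: Thu (+1)  1882: Fri (+1)
  1883: Sat (+1)  1884: Mon (+2)  1885: Tue (+1)  1886: Wed (+1)  … (33 more years) …
  1920: Wed (+2)  1921: Thu (+1)  1922: Fri (+1)  1923: Sat (+1)  1924: Mon (+2)
  1925: Tue (+1)  1926: Wed (+1)  1927: Thu (+1)  1928: Sat (+2)  1929: Sun (+1) ✓
  1930: Mon (+1)  1931: Tue (+1)  1932: Thu (+2)  1933: Fri (+1)
Sunday years: 1878, 1889, 1895, 1901, 1907, 1912, 1918, 1929 — 8 in total.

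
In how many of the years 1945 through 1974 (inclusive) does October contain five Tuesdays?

October has 31 days; it has five Tuesdays when Tuesday falls among the first (month-length − 28) days — i.e. when October 1 is one of Tuesday/Monday/Sunday.
October 1 by year: 1945:Mon✓ 1946:Tue✓ 1947:Wed 1948:Fri 1949:Sat 1950:Sun✓ 1951:Mon✓ 1952:Wed 1953:Thu 1954:Fri 1955:Sat 1956:Mon✓ 1957:Tue✓ 1958:Wed 1959:Thu 1960:Sat 1961:Sun✓ 1962:Mon✓ 1963:Tue✓ 1964:Thu 1965:Fri 1966:Sat 1967:Sun✓ 1968:Tue✓ 1969:Wed 1970:Thu 1971:Fri 1972:Sun✓ 1973:Mon✓ 1974:Tue✓
Years with five Tuesdays: 1945, 1946, 1950, 1951, 1956, 1957, 1961, 1962, 1963, 1967, 1968, 1972, 1973, 1974 → 14.

14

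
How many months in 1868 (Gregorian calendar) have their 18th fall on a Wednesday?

2

Check the 18th of each month of 1868: Jan 18: Sat, Feb 18: Tue, Mar 18: Wed, Apr 18: Sat, May 18: Mon, Jun 18: Thu, Jul 18: Sat, Aug 18: Tue, Sep 18: Fri, Oct 18: Sun, Nov 18: Wed, Dec 18: Fri.
Wednesday occurs in March, November — 2 months.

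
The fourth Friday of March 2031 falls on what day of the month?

28

March 1, 2031 is a Saturday, so the first Friday is the 7th.
The fourth Friday is 7 + 21 = 28.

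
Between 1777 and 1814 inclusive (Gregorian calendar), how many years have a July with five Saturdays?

15

July has 31 days; it has five Saturdays when Saturday falls among the first (month-length − 28) days — i.e. when July 1 is one of Saturday/Friday/Thursday.
July 1 by year: 1777:Tue 1778:Wed 1779:Thu✓ 1780:Sat✓ 1781:Sun 1782:Mon 1783:Tue 1784:Thu✓ 1785:Fri✓ 1786:Sat✓ 1787:Sun 1788:Tue 1789:Wed 1790:Thu✓ 1791:Fri✓ …(8 more)… 1800:Tue 1801:Wed 1802:Thu✓ 1803:Fri✓ 1804:Sun 1805:Mon 1806:Tue 1807:Wed 1808:Fri✓ 1809:Sat✓ 1810:Sun 1811:Mon 1812:Wed 1813:Thu✓ 1814:Fri✓
Years with five Saturdays: 1779, 1780, 1784, 1785, 1786, 1790, 1791, 1796, 1797, 1802, 1803, 1808, 1809, 1813, 1814 → 15.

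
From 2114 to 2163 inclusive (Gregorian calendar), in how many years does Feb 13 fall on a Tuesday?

8

Track Feb 13's weekday year by year (advancing +1, or +2 across a Feb 29):
  2114: Tue ✓  2115: Wed (+1)  2116: Thu (+1)  2117: Sat (+2)  2118: Sun (+1)
  2119: Mon (+1)  2120: Tue (+1) ✓  2121: Thu (+2)  2122: Fri (+1)  2123: Sat (+1)
  2124: Sun (+1)  2125: Tue (+2) ✓  2126: Wed (+1)  2127: Thu (+1)  … (22 more years) …
  2150: Fri (+1)  2151: Sat (+1)  2152: Sun (+1)  2153: Tue (+2) ✓  2154: Wed (+1)
  2155: Thu (+1)  2156: Fri (+1)  2157: Sun (+2)  2158: Mon (+1)  2159: Tue (+1) ✓
  2160: Wed (+1)  2161: Fri (+2)  2162: Sat (+1)  2163: Sun (+1)
Tuesday years: 2114, 2120, 2125, 2131, 2142, 2148, 2153, 2159 — 8 in total.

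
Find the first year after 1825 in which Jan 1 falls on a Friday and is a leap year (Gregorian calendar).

Jan 1 advances by 2 weekdays after a leap year and by 1 after a common year.
1825: Jan 1 is Saturday.
1826: Sunday
1827: Monday
1828: Tuesday (leap)
1829: Thursday
1830: Friday
1831: Saturday
1832: Sunday (leap)
1833: Tuesday
1834: Wednesday
1835: Thursday
1836: Friday (leap)
1836 begins on a Friday and is a leap year.

1836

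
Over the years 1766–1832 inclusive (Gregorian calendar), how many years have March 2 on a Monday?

10

Track March 2's weekday year by year (advancing +1, or +2 across a Feb 29):
  1766: Sun  1767: Mon (+1) ✓  1768: Wed (+2)  1769: Thu (+1)  1770: Fri (+1)
  1771: Sat (+1)  1772: Mon (+2) ✓  1773: Tue (+1)  1774: Wed (+1)  1775: Thu (+1)
  1776: Sat (+2)  1777: Sun (+1)  1778: Mon (+1) ✓  1779: Tue (+1)  … (39 more years) …
  1819: Tue (+1)  1820: Thu (+2)  1821: Fri (+1)  1822: Sat (+1)  1823: Sun (+1)
  1824: Tue (+2)  1825: Wed (+1)  1826: Thu (+1)  1827: Fri (+1)  1828: Sun (+2)
  1829: Mon (+1) ✓  1830: Tue (+1)  1831: Wed (+1)  1832: Fri (+2)
Monday years: 1767, 1772, 1778, 1789, 1795, 1801, 1807, 1812, 1818, 1829 — 10 in total.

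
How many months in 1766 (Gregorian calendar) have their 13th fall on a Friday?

Check the 13th of each month of 1766: Jan 13: Mon, Feb 13: Thu, Mar 13: Thu, Apr 13: Sun, May 13: Tue, Jun 13: Fri, Jul 13: Sun, Aug 13: Wed, Sep 13: Sat, Oct 13: Mon, Nov 13: Thu, Dec 13: Sat.
Friday occurs in June — 1 month.

1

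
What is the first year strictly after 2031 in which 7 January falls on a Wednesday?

From one year to the next, a fixed date's weekday advances by 1, or by 2 when a Feb 29 lies between the two dates.
2031: January 7 is Tuesday.
2032: Wednesday (+1)
7 January falls on a Wednesday in 2032.

2032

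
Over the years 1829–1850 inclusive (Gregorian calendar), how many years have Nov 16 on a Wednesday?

Track Nov 16's weekday year by year (advancing +1, or +2 across a Feb 29):
  1829: Mon  1830: Tue (+1)  1831: Wed (+1) ✓  1832: Fri (+2)  1833: Sat (+1)
  1834: Sun (+1)  1835: Mon (+1)  1836: Wed (+2) ✓  1837: Thu (+1)  1838: Fri (+1)
  1839: Sat (+1)  1840: Mon (+2)  1841: Tue (+1)  1842: Wed (+1) ✓  1843: Thu (+1)
  1844: Sat (+2)  1845: Sun (+1)  1846: Mon (+1)  1847: Tue (+1)  1848: Thu (+2)
  1849: Fri (+1)  1850: Sat (+1)
Wednesday years: 1831, 1836, 1842 — 3 in total.

3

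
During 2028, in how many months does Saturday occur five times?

5

A month of length L has five Saturdays iff its first Saturday is on day ≤ L−28 (so day 1–3 in a 31-day month, 1–2 in a 30-day month, day 1 in a leap February).
Checking each month of 2028: Jan starts Sat (31d) ✓; Feb starts Tue (29d); Mar starts Wed (31d); Apr starts Sat (30d) ✓; May starts Mon (31d); Jun starts Thu (30d); Jul starts Sat (31d) ✓; Aug starts Tue (31d); Sep starts Fri (30d) ✓; Oct starts Sun (31d); Nov starts Wed (30d); Dec starts Fri (31d) ✓.
Five-Saturday months: January, April, July, September, December → 5.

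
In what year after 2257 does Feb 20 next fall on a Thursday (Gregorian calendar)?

From one year to the next, a fixed date's weekday advances by 1, or by 2 when a Feb 29 lies between the two dates.
2257: February 20 is Friday.
2258: Saturday (+1)
2259: Sunday (+1)
2260: Monday (+1)
2261: Wednesday (+2)
2262: Thursday (+1)
Feb 20 falls on a Thursday in 2262.

2262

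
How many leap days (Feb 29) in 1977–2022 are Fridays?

Leap years in 1977–2022: 11 of them.
Feb 29 weekday advances by 5 (mod 7) from one leap year to the next four years later (or differs when a century non-leap intervenes).
Leap-day weekdays: 1980:Fri✓ 1984:Wed 1988:Mon 1992:Sat 1996:Thu 2000:Tue 2004:Sun 2008:Fri✓ 2012:Wed 2016:Mon 2020:Sat
Friday: 1980, 2008 → 2.

2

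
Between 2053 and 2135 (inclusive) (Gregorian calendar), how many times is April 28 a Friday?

Track April 28's weekday year by year (advancing +1, or +2 across a Feb 29):
  2053: Mon  2054: Tue (+1)  2055: Wed (+1)  2056: Fri (+2) ✓  2057: Sat (+1)
  2058: Sun (+1)  2059: Mon (+1)  2060: Wed (+2)  2061: Thu (+1)  2062: Fri (+1) ✓
  2063: Sat (+1)  2064: Mon (+2)  2065: Tue (+1)  2066: Wed (+1)  … (55 more years) …
  2122: Tue (+1)  2123: Wed (+1)  2124: Fri (+2) ✓  2125: Sat (+1)  2126: Sun (+1)
  2127: Mon (+1)  2128: Wed (+2)  2129: Thu (+1)  2130: Fri (+1) ✓  2131: Sat (+1)
  2132: Mon (+2)  2133: Tue (+1)  2134: Wed (+1)  2135: Thu (+1)
Friday years: 2056, 2062, 2073, 2079, 2084, 2090, 2102, 2113, 2119, 2124, 2130 — 11 in total.

11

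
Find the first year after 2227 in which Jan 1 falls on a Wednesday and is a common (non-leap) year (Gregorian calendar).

2234

Jan 1 advances by 2 weekdays after a leap year and by 1 after a common year.
2227: Jan 1 is Monday.
2228: Tuesday (leap)
2229: Thursday
2230: Friday
2231: Saturday
2232: Sunday (leap)
2233: Tuesday
2234: Wednesday
2234 begins on a Wednesday and is a common year.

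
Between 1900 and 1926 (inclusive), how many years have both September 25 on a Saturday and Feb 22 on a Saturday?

0

Check each year's weekday for September 25 and Feb 22:
  1900: Tue/Thu  1901: Wed/Fri  1902: Thu/Sat  1903: Fri/Sun  1904: Sun/Mon  1905: Mon/Wed  1906: Tue/Thu  1907: Wed/Fri  1908: Fri/Sat  1909: Sat/Mon  1910: Sun/Tue  1911: Mon/Wed  1912: Wed/Thu  1913: Thu/Sat  1914: Fri/Sun  1915: Sat/Mon  1916: Mon/Tue  1917: Tue/Thu  1918: Wed/Fri  1919: Thu/Sat  1920: Sat/Sun  1921: Sun/Tue  1922: Mon/Wed  1923: Tue/Thu  1924: Thu/Fri  1925: Fri/Sun  1926: Sat/Mon
Both conditions hold in: no year — 0.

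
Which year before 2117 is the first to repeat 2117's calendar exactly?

Two years share a calendar iff Jan 1 falls on the same weekday and both are leap or both are common. 2117: Jan 1 is Friday, common year.
2116: Jan 1 Wednesday, leap
2115: Jan 1 Tuesday, common
2114: Jan 1 Monday, common
2113: Jan 1 Sunday, common
2112: Jan 1 Friday, leap
2111: Jan 1 Thursday, common
2110: Jan 1 Wednesday, common
2109: Jan 1 Tuesday, common
2108: Jan 1 Sunday, leap
2107: Jan 1 Saturday, common
2106: Jan 1 Friday, common
2106 matches on both conditions.

2106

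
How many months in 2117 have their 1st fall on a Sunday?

1

Check the 1st of each month of 2117: Jan 1: Fri, Feb 1: Mon, Mar 1: Mon, Apr 1: Thu, May 1: Sat, Jun 1: Tue, Jul 1: Thu, Aug 1: Sun, Sep 1: Wed, Oct 1: Fri, Nov 1: Mon, Dec 1: Wed.
Sunday occurs in August — 1 month.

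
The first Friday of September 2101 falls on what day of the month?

September 1, 2101 is a Thursday, so the first Friday is the 2nd.
The first Friday is 2 + 0 = 2.

2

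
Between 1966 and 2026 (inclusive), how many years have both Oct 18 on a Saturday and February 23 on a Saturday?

2

Check each year's weekday for Oct 18 and February 23:
  1966: Tue/Wed  1967: Wed/Thu  1968: Fri/Fri  1969: Sat/Sun  1970: Sun/Mon  1971: Mon/Tue  1972: Wed/Wed  1973: Thu/Fri  1974: Fri/Sat  1975: Sat/Sun  1976: Mon/Mon  1977: Tue/Wed  1978: Wed/Thu  1979: Thu/Fri  …(33 more)…  2013: Fri/Sat  2014: Sat/Sun  2015: Sun/Mon  2016: Tue/Tue  2017: Wed/Thu  2018: Thu/Fri  2019: Fri/Sat  2020: Sun/Sun  2021: Mon/Tue  2022: Tue/Wed  2023: Wed/Thu  2024: Fri/Fri  2025: Sat/Sun  2026: Sun/Mon
Both conditions hold in: 1980, 2008 — 2.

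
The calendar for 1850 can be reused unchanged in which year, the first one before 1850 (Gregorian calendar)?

Two years share a calendar iff Jan 1 falls on the same weekday and both are leap or both are common. 1850: Jan 1 is Tuesday, common year.
1849: Jan 1 Monday, common
1848: Jan 1 Saturday, leap
1847: Jan 1 Friday, common
1846: Jan 1 Thursday, common
1845: Jan 1 Wednesday, common
1844: Jan 1 Monday, leap
1843: Jan 1 Sunday, common
1842: Jan 1 Saturday, common
1841: Jan 1 Friday, common
1840: Jan 1 Wednesday, leap
1839: Jan 1 Tuesday, common
1839 matches on both conditions.

1839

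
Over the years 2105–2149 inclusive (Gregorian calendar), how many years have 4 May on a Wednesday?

Track 4 May's weekday year by year (advancing +1, or +2 across a Feb 29):
  2105: Mon  2106: Tue (+1)  2107: Wed (+1) ✓  2108: Fri (+2)  2109: Sat (+1)
  2110: Sun (+1)  2111: Mon (+1)  2112: Wed (+2) ✓  2113: Thu (+1)  2114: Fri (+1)
  2115: Sat (+1)  2116: Mon (+2)  2117: Tue (+1)  2118: Wed (+1) ✓  … (17 more years) …
  2136: Fri (+2)  2137: Sat (+1)  2138: Sun (+1)  2139: Mon (+1)  2140: Wed (+2) ✓
  2141: Thu (+1)  2142: Fri (+1)  2143: Sat (+1)  2144: Mon (+2)  2145: Tue (+1)
  2146: Wed (+1) ✓  2147: Thu (+1)  2148: Sat (+2)  2149: Sun (+1)
Wednesday years: 2107, 2112, 2118, 2129, 2135, 2140, 2146 — 7 in total.

7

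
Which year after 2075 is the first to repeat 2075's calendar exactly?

Two years share a calendar iff Jan 1 falls on the same weekday and both are leap or both are common. 2075: Jan 1 is Tuesday, common year.
2076: Jan 1 Wednesday, leap
2077: Jan 1 Friday, common
2078: Jan 1 Saturday, common
2079: Jan 1 Sunday, common
2080: Jan 1 Monday, leap
2081: Jan 1 Wednesday, common
2082: Jan 1 Thursday, common
2083: Jan 1 Friday, common
2084: Jan 1 Saturday, leap
2085: Jan 1 Monday, common
2086: Jan 1 Tuesday, common
2086 matches on both conditions.

2086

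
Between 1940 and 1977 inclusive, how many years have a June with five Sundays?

June has 30 days; it has five Sundays when Sunday falls among the first (month-length − 28) days — i.e. when June 1 is one of Sunday/Saturday.
June 1 by year: 1940:Sat✓ 1941:Sun✓ 1942:Mon 1943:Tue 1944:Thu 1945:Fri 1946:Sat✓ 1947:Sun✓ 1948:Tue 1949:Wed 1950:Thu 1951:Fri 1952:Sun✓ 1953:Mon 1954:Tue …(8 more)… 1963:Sat✓ 1964:Mon 1965:Tue 1966:Wed 1967:Thu 1968:Sat✓ 1969:Sun✓ 1970:Mon 1971:Tue 1972:Thu 1973:Fri 1974:Sat✓ 1975:Sun✓ 1976:Tue 1977:Wed
Years with five Sundays: 1940, 1941, 1946, 1947, 1952, 1957, 1958, 1963, 1968, 1969, 1974, 1975 → 12.

12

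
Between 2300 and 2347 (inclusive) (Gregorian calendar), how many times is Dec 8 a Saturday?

Track Dec 8's weekday year by year (advancing +1, or +2 across a Feb 29):
  2300: Sat ✓  2301: Sun (+1)  2302: Mon (+1)  2303: Tue (+1)  2304: Thu (+2)
  2305: Fri (+1)  2306: Sat (+1) ✓  2307: Sun (+1)  2308: Tue (+2)  2309: Wed (+1)
  2310: Thu (+1)  2311: Fri (+1)  2312: Sun (+2)  2313: Mon (+1)  … (20 more years) …
  2334: Sat (+1) ✓  2335: Sun (+1)  2336: Tue (+2)  2337: Wed (+1)  2338: Thu (+1)
  2339: Fri (+1)  2340: Sun (+2)  2341: Mon (+1)  2342: Tue (+1)  2343: Wed (+1)
  2344: Fri (+2)  2345: Sat (+1) ✓  2346: Sun (+1)  2347: Mon (+1)
Saturday years: 2300, 2306, 2317, 2323, 2328, 2334, 2345 — 7 in total.

7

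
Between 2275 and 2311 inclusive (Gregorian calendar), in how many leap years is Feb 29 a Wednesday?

1

Leap years in 2275–2311: 8 of them.
Feb 29 weekday advances by 5 (mod 7) from one leap year to the next four years later (or differs when a century non-leap intervenes).
Leap-day weekdays: 2276:Tue 2280:Sun 2284:Fri 2288:Wed✓ 2292:Mon 2296:Sat 2304:Mon 2308:Sat
Wednesday: 2288 → 1.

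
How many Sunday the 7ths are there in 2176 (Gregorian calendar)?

3

Check the 7th of each month of 2176: Jan 7: Sun, Feb 7: Wed, Mar 7: Thu, Apr 7: Sun, May 7: Tue, Jun 7: Fri, Jul 7: Sun, Aug 7: Wed, Sep 7: Sat, Oct 7: Mon, Nov 7: Thu, Dec 7: Sat.
Sunday occurs in January, April, July — 3 months.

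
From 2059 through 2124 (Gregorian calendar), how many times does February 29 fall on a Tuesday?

2

Leap years in 2059–2124: 16 of them.
Feb 29 weekday advances by 5 (mod 7) from one leap year to the next four years later (or differs when a century non-leap intervenes).
Leap-day weekdays: 2060:Sun 2064:Fri 2068:Wed 2072:Mon 2076:Sat 2080:Thu 2084:Tue✓ 2088:Sun 2092:Fri 2096:Wed 2104:Fri 2108:Wed 2112:Mon 2116:Sat 2120:Thu 2124:Tue✓
Tuesday: 2084, 2124 → 2.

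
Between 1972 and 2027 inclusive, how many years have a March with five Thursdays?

March has 31 days; it has five Thursdays when Thursday falls among the first (month-length − 28) days — i.e. when March 1 is one of Thursday/Wednesday/Tuesday.
March 1 by year: 1972:Wed✓ 1973:Thu✓ 1974:Fri 1975:Sat 1976:Mon 1977:Tue✓ 1978:Wed✓ 1979:Thu✓ 1980:Sat 1981:Sun 1982:Mon 1983:Tue✓ 1984:Thu✓ 1985:Fri 1986:Sat …(26 more)… 2013:Fri 2014:Sat 2015:Sun 2016:Tue✓ 2017:Wed✓ 2018:Thu✓ 2019:Fri 2020:Sun 2021:Mon 2022:Tue✓ 2023:Wed✓ 2024:Fri 2025:Sat 2026:Sun 2027:Mon
Years with five Thursdays: 1972, 1973, 1977, 1978, 1979, 1983, 1984, 1988, 1989, 1990, 1994, 1995, 2000, 2001, 2005, 2006, 2007, 2011, 2012, 2016, 2017, 2018, 2022, 2023 → 24.

24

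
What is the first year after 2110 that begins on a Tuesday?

2115

Jan 1 advances by 2 weekdays after a leap year and by 1 after a common year.
2110: Jan 1 is Wednesday.
2111: Thursday
2112: Friday (leap)
2113: Sunday
2114: Monday
2115: Tuesday
2115 begins on a Tuesday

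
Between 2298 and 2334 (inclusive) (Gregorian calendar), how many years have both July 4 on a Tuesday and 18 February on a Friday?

Check each year's weekday for July 4 and 18 February:
  2298: Mon/Fri  2299: Tue/Sat  2300: Wed/Sun  2301: Thu/Mon  2302: Fri/Tue  2303: Sat/Wed  2304: Mon/Thu  2305: Tue/Sat  2306: Wed/Sun  2307: Thu/Mon  2308: Sat/Tue  2309: Sun/Thu  2310: Mon/Fri  2311: Tue/Sat  …(9 more)…  2321: Mon/Fri  2322: Tue/Sat  2323: Wed/Sun  2324: Fri/Mon  2325: Sat/Wed  2326: Sun/Thu  2327: Mon/Fri  2328: Wed/Sat  2329: Thu/Mon  2330: Fri/Tue  2331: Sat/Wed  2332: Mon/Thu  2333: Tue/Sat  2334: Wed/Sun
Both conditions hold in: 2316 — 1.

1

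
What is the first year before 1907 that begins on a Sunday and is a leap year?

1888

Jan 1 advances by 2 weekdays after a leap year and by 1 after a common year.
1907: Jan 1 is Tuesday.
1906: Monday
1905: Sunday
1904: Friday (leap)
1903: Thursday
1902: Wednesday
1901: Tuesday
1900: Monday
1899: Sunday
1898: Saturday
1897: Friday
1896: Wednesday (leap)
1895: Tuesday
1894: Monday
1893: Sunday
1892: Friday (leap)
1891: Thursday
1890: Wednesday
1889: Tuesday
1888: Sunday (leap)
1888 begins on a Sunday and is a leap year.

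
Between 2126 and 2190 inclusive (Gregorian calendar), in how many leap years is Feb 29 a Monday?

Leap years in 2126–2190: 16 of them.
Feb 29 weekday advances by 5 (mod 7) from one leap year to the next four years later (or differs when a century non-leap intervenes).
Leap-day weekdays: 2128:Sun 2132:Fri 2136:Wed 2140:Mon✓ 2144:Sat 2148:Thu 2152:Tue 2156:Sun 2160:Fri 2164:Wed 2168:Mon✓ 2172:Sat 2176:Thu 2180:Tue 2184:Sun 2188:Fri
Monday: 2140, 2168 → 2.

2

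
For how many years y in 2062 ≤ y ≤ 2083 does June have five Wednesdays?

June has 30 days; it has five Wednesdays when Wednesday falls among the first (month-length − 28) days — i.e. when June 1 is one of Wednesday/Tuesday.
June 1 by year: 2062:Thu 2063:Fri 2064:Sun 2065:Mon 2066:Tue✓ 2067:Wed✓ 2068:Fri 2069:Sat 2070:Sun 2071:Mon 2072:Wed✓ 2073:Thu 2074:Fri 2075:Sat 2076:Mon 2077:Tue✓ 2078:Wed✓ 2079:Thu 2080:Sat 2081:Sun 2082:Mon 2083:Tue✓
Years with five Wednesdays: 2066, 2067, 2072, 2077, 2078, 2083 → 6.

6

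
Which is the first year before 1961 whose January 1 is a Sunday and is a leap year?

1956

Jan 1 advances by 2 weekdays after a leap year and by 1 after a common year.
1961: Jan 1 is Sunday.
1960: Friday (leap)
1959: Thursday
1958: Wednesday
1957: Tuesday
1956: Sunday (leap)
1956 begins on a Sunday and is a leap year.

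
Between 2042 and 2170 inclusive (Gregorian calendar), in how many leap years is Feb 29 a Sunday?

4

Leap years in 2042–2170: 31 of them.
Feb 29 weekday advances by 5 (mod 7) from one leap year to the next four years later (or differs when a century non-leap intervenes).
Leap-day weekdays: 2044:Mon 2048:Sat 2052:Thu 2056:Tue 2060:Sun✓ 2064:Fri 2068:Wed 2072:Mon 2076:Sat 2080:Thu 2084:Tue 2088:Sun✓ 2092:Fri …(5 more)… 2120:Thu 2124:Tue 2128:Sun✓ 2132:Fri 2136:Wed 2140:Mon 2144:Sat 2148:Thu 2152:Tue 2156:Sun✓ 2160:Fri 2164:Wed 2168:Mon
Sunday: 2060, 2088, 2128, 2156 → 4.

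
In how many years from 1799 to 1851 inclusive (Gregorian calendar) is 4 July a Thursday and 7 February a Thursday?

Check each year's weekday for 4 July and 7 February:
  1799: Thu/Thu ✓  1800: Fri/Fri  1801: Sat/Sat  1802: Sun/Sun  1803: Mon/Mon  1804: Wed/Tue  1805: Thu/Thu ✓  1806: Fri/Fri  1807: Sat/Sat  1808: Mon/Sun  1809: Tue/Tue  1810: Wed/Wed  1811: Thu/Thu ✓  1812: Sat/Fri  …(25 more)…  1838: Wed/Wed  1839: Thu/Thu ✓  1840: Sat/Fri  1841: Sun/Sun  1842: Mon/Mon  1843: Tue/Tue  1844: Thu/Wed  1845: Fri/Fri  1846: Sat/Sat  1847: Sun/Sun  1848: Tue/Mon  1849: Wed/Wed  1850: Thu/Thu ✓  1851: Fri/Fri
Both conditions hold in: 1799, 1805, 1811, 1822, 1833, 1839, 1850 — 7.

7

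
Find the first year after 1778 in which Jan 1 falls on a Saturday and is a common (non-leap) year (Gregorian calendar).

1785

Jan 1 advances by 2 weekdays after a leap year and by 1 after a common year.
1778: Jan 1 is Thursday.
1779: Friday
1780: Saturday (leap)
1781: Monday
1782: Tuesday
1783: Wednesday
1784: Thursday (leap)
1785: Saturday
1785 begins on a Saturday and is a common year.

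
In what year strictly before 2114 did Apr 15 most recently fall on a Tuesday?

From one year to the next, a fixed date's weekday advances by 1, or by 2 when a Feb 29 lies between the two dates.
2114: April 15 is Sunday.
2113: Saturday (−1)
2112: Friday (−1)
2111: Wednesday (−2)
2110: Tuesday (−1)
Apr 15 falls on a Tuesday in 2110.

2110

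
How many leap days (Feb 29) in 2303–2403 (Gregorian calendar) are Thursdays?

Leap years in 2303–2403: 25 of them.
Feb 29 weekday advances by 5 (mod 7) from one leap year to the next four years later (or differs when a century non-leap intervenes).
Leap-day weekdays: 2304:Mon 2308:Sat 2312:Thu✓ 2316:Tue 2320:Sun 2324:Fri 2328:Wed 2332:Mon 2336:Sat 2340:Thu✓ 2344:Tue 2348:Sun 2352:Fri 2356:Wed 2360:Mon 2364:Sat 2368:Thu✓ 2372:Tue 2376:Sun 2380:Fri 2384:Wed 2388:Mon 2392:Sat 2396:Thu✓ 2400:Tue
Thursday: 2312, 2340, 2368, 2396 → 4.

4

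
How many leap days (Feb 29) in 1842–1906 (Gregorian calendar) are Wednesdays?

2

Leap years in 1842–1906: 15 of them.
Feb 29 weekday advances by 5 (mod 7) from one leap year to the next four years later (or differs when a century non-leap intervenes).
Leap-day weekdays: 1844:Thu 1848:Tue 1852:Sun 1856:Fri 1860:Wed✓ 1864:Mon 1868:Sat 1872:Thu 1876:Tue 1880:Sun 1884:Fri 1888:Wed✓ 1892:Mon 1896:Sat 1904:Mon
Wednesday: 1860, 1888 → 2.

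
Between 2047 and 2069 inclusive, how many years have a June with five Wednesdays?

June has 30 days; it has five Wednesdays when Wednesday falls among the first (month-length − 28) days — i.e. when June 1 is one of Wednesday/Tuesday.
June 1 by year: 2047:Sat 2048:Mon 2049:Tue✓ 2050:Wed✓ 2051:Thu 2052:Sat 2053:Sun 2054:Mon 2055:Tue✓ 2056:Thu 2057:Fri 2058:Sat 2059:Sun 2060:Tue✓ 2061:Wed✓ 2062:Thu 2063:Fri 2064:Sun 2065:Mon 2066:Tue✓ 2067:Wed✓ 2068:Fri 2069:Sat
Years with five Wednesdays: 2049, 2050, 2055, 2060, 2061, 2066, 2067 → 7.

7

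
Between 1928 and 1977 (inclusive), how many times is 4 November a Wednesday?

7

Track 4 November's weekday year by year (advancing +1, or +2 across a Feb 29):
  1928: Sun  1929: Mon (+1)  1930: Tue (+1)  1931: Wed (+1) ✓  1932: Fri (+2)
  1933: Sat (+1)  1934: Sun (+1)  1935: Mon (+1)  1936: Wed (+2) ✓  1937: Thu (+1)
  1938: Fri (+1)  1939: Sat (+1)  1940: Mon (+2)  1941: Tue (+1)  … (22 more years) …
  1964: Wed (+2) ✓  1965: Thu (+1)  1966: Fri (+1)  1967: Sat (+1)  1968: Mon (+2)
  1969: Tue (+1)  1970: Wed (+1) ✓  1971: Thu (+1)  1972: Sat (+2)  1973: Sun (+1)
  1974: Mon (+1)  1975: Tue (+1)  1976: Thu (+2)  1977: Fri (+1)
Wednesday years: 1931, 1936, 1942, 1953, 1959, 1964, 1970 — 7 in total.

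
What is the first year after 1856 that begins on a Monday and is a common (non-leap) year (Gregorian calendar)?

1866

Jan 1 advances by 2 weekdays after a leap year and by 1 after a common year.
1856: Jan 1 is Tuesday (leap).
1857: Thursday
1858: Friday
1859: Saturday
1860: Sunday (leap)
1861: Tuesday
1862: Wednesday
1863: Thursday
1864: Friday (leap)
1865: Sunday
1866: Monday
1866 begins on a Monday and is a common year.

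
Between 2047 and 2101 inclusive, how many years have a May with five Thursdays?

May has 31 days; it has five Thursdays when Thursday falls among the first (month-length − 28) days — i.e. when May 1 is one of Thursday/Wednesday/Tuesday.
May 1 by year: 2047:Wed✓ 2048:Fri 2049:Sat 2050:Sun 2051:Mon 2052:Wed✓ 2053:Thu✓ 2054:Fri 2055:Sat 2056:Mon 2057:Tue✓ 2058:Wed✓ 2059:Thu✓ 2060:Sat 2061:Sun …(25 more)… 2087:Thu✓ 2088:Sat 2089:Sun 2090:Mon 2091:Tue✓ 2092:Thu✓ 2093:Fri 2094:Sat 2095:Sun 2096:Tue✓ 2097:Wed✓ 2098:Thu✓ 2099:Fri 2100:Sat 2101:Sun
Years with five Thursdays: 2047, 2052, 2053, 2057, 2058, 2059, 2063, 2064, 2068, 2069, 2070, 2074, 2075, 2080, 2081, 2085, 2086, 2087, 2091, 2092, 2096, 2097, 2098 → 23.

23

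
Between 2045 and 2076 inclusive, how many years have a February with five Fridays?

1

February has 28 days (29 in leap years); it has five Fridays when Friday falls among the first (month-length − 28) days — i.e. when February 1 is Friday in a leap year (never in a common year).
February 1 by year: 2045:Wed 2046:Thu 2047:Fri 2048:Sat 2049:Mon 2050:Tue 2051:Wed 2052:Thu 2053:Sat 2054:Sun 2055:Mon 2056:Tue 2057:Thu 2058:Fri 2059:Sat 2060:Sun 2061:Tue 2062:Wed 2063:Thu 2064:Fri✓ 2065:Sun 2066:Mon 2067:Tue 2068:Wed 2069:Fri 2070:Sat 2071:Sun 2072:Mon 2073:Wed 2074:Thu 2075:Fri 2076:Sat
Years with five Fridays: 2064 → 1.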